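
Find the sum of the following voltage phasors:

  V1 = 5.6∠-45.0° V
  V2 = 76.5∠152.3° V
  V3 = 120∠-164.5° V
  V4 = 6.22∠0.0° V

Step 1 — Convert each phasor to rectangular form:
  V1 = 5.6·(cos(-45.0°) + j·sin(-45.0°)) = 3.96 - j3.96 V
  V2 = 76.5·(cos(152.3°) + j·sin(152.3°)) = -67.73 + j35.56 V
  V3 = 120·(cos(-164.5°) + j·sin(-164.5°)) = -115.6 - j32.07 V
  V4 = 6.22·(cos(0.0°) + j·sin(0.0°)) = 6.22 V
Step 2 — Sum components: V_total = -173.2 - j0.468 V.
Step 3 — Convert to polar: |V_total| = 173.2 V, ∠V_total = -179.8°.

V_total = 173.2∠-179.8° V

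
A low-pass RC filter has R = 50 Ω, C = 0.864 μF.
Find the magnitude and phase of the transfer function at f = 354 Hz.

Step 1 — Angular frequency: ω = 2π·354 = 2224 rad/s.
Step 2 — Transfer function: H(jω) = 1/(1 + jωRC).
Step 3 — Denominator: 1 + jωRC = 1 + j·2224·50·8.64e-07 = 1 + j0.09609.
Step 4 — H = 0.9909 - j0.09521.
Step 5 — Magnitude: |H| = 0.9954 (-0.0 dB); phase: φ = -5.5°.

|H| = 0.9954 (-0.0 dB), φ = -5.5°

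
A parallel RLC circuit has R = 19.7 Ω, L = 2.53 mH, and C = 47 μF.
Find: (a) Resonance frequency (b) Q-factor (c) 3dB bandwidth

Step 1 — Resonance: ω₀ = 1/√(LC) = 1/√(0.00253·4.7e-05) = 2900 rad/s.
Step 2 — f₀ = ω₀/(2π) = 461.5 Hz.
Step 3 — Parallel Q: Q = R/(ω₀L) = 19.7/(2900·0.00253) = 2.685.
Step 4 — Bandwidth: Δω = ω₀/Q = 1080 rad/s; BW = Δω/(2π) = 171.9 Hz.

(a) f₀ = 461.5 Hz  (b) Q = 2.685  (c) BW = 171.9 Hz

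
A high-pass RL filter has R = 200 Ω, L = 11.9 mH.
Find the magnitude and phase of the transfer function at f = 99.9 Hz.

Step 1 — Angular frequency: ω = 2π·99.9 = 627.7 rad/s.
Step 2 — Transfer function: H(jω) = jωL/(R + jωL).
Step 3 — Numerator jωL = j·7.47; denominator R + jωL = 200 + j7.47.
Step 4 — H = 0.001393 + j0.0373.
Step 5 — Magnitude: |H| = 0.03732 (-28.6 dB); phase: φ = 87.9°.

|H| = 0.03732 (-28.6 dB), φ = 87.9°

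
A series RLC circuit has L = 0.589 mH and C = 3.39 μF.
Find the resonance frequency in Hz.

Step 1 — Resonance condition Im(Z)=0 gives ω₀ = 1/√(LC).
Step 2 — ω₀ = 1/√(0.000589·3.39e-06) = 2.238e+04 rad/s.
Step 3 — f₀ = ω₀/(2π) = 3562 Hz.

f₀ = 3562 Hz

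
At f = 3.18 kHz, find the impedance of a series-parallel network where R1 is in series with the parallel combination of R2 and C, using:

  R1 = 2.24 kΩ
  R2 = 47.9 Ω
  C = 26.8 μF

Step 1 — Angular frequency: ω = 2π·f = 2π·3180 = 1.998e+04 rad/s.
Step 2 — Component impedances:
  R1: Z = R = 2240 Ω
  R2: Z = R = 47.9 Ω
  C: Z = 1/(jωC) = -j/(ω·C) = 0 - j1.867 Ω
Step 3 — Parallel branch: R2 || C = 1/(1/R2 + 1/C) = 0.0727 - j1.865 Ω.
Step 4 — Series with R1: Z_total = R1 + (R2 || C) = 2240 - j1.865 Ω = 2240∠-0.0° Ω.

Z = 2240 - j1.865 Ω = 2240∠-0.0° Ω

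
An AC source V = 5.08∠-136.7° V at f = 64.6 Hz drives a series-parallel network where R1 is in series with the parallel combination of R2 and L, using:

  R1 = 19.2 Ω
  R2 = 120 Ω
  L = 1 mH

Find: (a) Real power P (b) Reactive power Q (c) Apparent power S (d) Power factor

Step 1 — Angular frequency: ω = 2π·f = 2π·64.6 = 405.9 rad/s.
Step 2 — Component impedances:
  R1: Z = R = 19.2 Ω
  R2: Z = R = 120 Ω
  L: Z = jωL = j·405.9·0.001 = 0 + j0.4059 Ω
Step 3 — Parallel branch: R2 || L = 1/(1/R2 + 1/L) = 0.001373 + j0.4059 Ω.
Step 4 — Series with R1: Z_total = R1 + (R2 || L) = 19.2 + j0.4059 Ω = 19.21∠1.2° Ω.
Step 5 — Source phasor: V = 5.08∠-136.7° V = -3.697 - j3.484 V.
Step 6 — Current: I = V / Z = -0.1963 - j0.1773 A = 0.2645∠-137.9° A.
Step 7 — Complex power: S = V·I* = 1.343 + j0.0284 VA.
Step 8 — Real power: P = Re(S) = 1.343 W.
Step 9 — Reactive power: Q = Im(S) = 0.0284 VAR.
Step 10 — Apparent power: |S| = 1.344 VA.
Step 11 — Power factor: PF = P/|S| = 0.9998 (lagging).

(a) P = 1.343 W  (b) Q = 0.0284 VAR  (c) S = 1.344 VA  (d) PF = 0.9998 (lagging)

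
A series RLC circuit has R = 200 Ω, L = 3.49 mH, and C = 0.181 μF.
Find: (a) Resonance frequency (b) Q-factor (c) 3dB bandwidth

Step 1 — Resonance condition Im(Z)=0 gives ω₀ = 1/√(LC).
Step 2 — ω₀ = 1/√(0.00349·1.81e-07) = 3.979e+04 rad/s.
Step 3 — f₀ = ω₀/(2π) = 6332 Hz.
Step 4 — Series Q: Q = ω₀L/R = 3.979e+04·0.00349/200 = 0.6943.
Step 5 — 3dB bandwidth: Δω = ω₀/Q = 5.731e+04 rad/s; BW = Δω/(2π) = 9121 Hz.

(a) f₀ = 6332 Hz  (b) Q = 0.6943  (c) BW = 9121 Hz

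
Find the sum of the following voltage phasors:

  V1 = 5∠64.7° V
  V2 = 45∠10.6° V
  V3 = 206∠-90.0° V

Step 1 — Convert each phasor to rectangular form:
  V1 = 5·(cos(64.7°) + j·sin(64.7°)) = 2.137 + j4.52 V
  V2 = 45·(cos(10.6°) + j·sin(10.6°)) = 44.23 + j8.278 V
  V3 = 206·(cos(-90.0°) + j·sin(-90.0°)) = 0 - j206 V
Step 2 — Sum components: V_total = 46.37 - j193.2 V.
Step 3 — Convert to polar: |V_total| = 198.7 V, ∠V_total = -76.5°.

V_total = 198.7∠-76.5° V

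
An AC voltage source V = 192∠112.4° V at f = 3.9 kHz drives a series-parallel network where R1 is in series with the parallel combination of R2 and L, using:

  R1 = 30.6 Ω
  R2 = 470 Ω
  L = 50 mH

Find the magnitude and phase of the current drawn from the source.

Step 1 — Angular frequency: ω = 2π·f = 2π·3900 = 2.45e+04 rad/s.
Step 2 — Component impedances:
  R1: Z = R = 30.6 Ω
  R2: Z = R = 470 Ω
  L: Z = jωL = j·2.45e+04·0.05 = 0 + j1225 Ω
Step 3 — Parallel branch: R2 || L = 1/(1/R2 + 1/L) = 409.7 + j157.2 Ω.
Step 4 — Series with R1: Z_total = R1 + (R2 || L) = 440.3 + j157.2 Ω = 467.5∠19.6° Ω.
Step 5 — Source phasor: V = 192∠112.4° V = -73.17 + j177.5 V.
Step 6 — Ohm's law: I = V / Z_total = (-73.17 + j177.5) / (440.3 + j157.2) = -0.01975 + j0.4102 A.
Step 7 — Convert to polar: |I| = 0.4107 A, ∠I = 92.8°.

I = 0.4107∠92.8° A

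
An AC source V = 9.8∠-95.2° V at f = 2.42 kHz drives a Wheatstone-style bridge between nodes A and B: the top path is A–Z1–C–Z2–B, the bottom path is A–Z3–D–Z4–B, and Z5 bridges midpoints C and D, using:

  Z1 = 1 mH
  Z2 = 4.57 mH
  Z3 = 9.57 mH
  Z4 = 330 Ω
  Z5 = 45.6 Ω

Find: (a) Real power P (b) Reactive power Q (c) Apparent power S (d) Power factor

Step 1 — Angular frequency: ω = 2π·f = 2π·2420 = 1.521e+04 rad/s.
Step 2 — Component impedances:
  Z1: Z = jωL = j·1.521e+04·0.001 = 0 + j15.21 Ω
  Z2: Z = jωL = j·1.521e+04·0.00457 = 0 + j69.49 Ω
  Z3: Z = jωL = j·1.521e+04·0.00957 = 0 + j145.5 Ω
  Z4: Z = R = 330 Ω
  Z5: Z = R = 45.6 Ω
Step 3 — Bridge requires nodal analysis (the Z5 bridge couples midpoints C and D, so the two paths cannot be reduced to a simple series/parallel combination). Setting node B to ground and injecting 1 A at node A, the 3-node admittance system at A, C, D solves to V_A = Z_AB = 12.81 + j79.13 Ω = 80.16∠80.8° Ω.
Step 4 — Source phasor: V = 9.8∠-95.2° V = -0.8882 - j9.76 V.
Step 5 — Current: I = V / Z = -0.122 - j0.008516 A = 0.1223∠-176.0° A.
Step 6 — Complex power: S = V·I* = 0.1914 + j1.183 VA.
Step 7 — Real power: P = Re(S) = 0.1914 W.
Step 8 — Reactive power: Q = Im(S) = 1.183 VAR.
Step 9 — Apparent power: |S| = 1.198 VA.
Step 10 — Power factor: PF = P/|S| = 0.1598 (lagging).

(a) P = 0.1914 W  (b) Q = 1.183 VAR  (c) S = 1.198 VA  (d) PF = 0.1598 (lagging)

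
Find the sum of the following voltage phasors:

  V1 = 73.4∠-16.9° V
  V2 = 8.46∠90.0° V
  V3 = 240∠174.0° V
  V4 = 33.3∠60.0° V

Step 1 — Convert each phasor to rectangular form:
  V1 = 73.4·(cos(-16.9°) + j·sin(-16.9°)) = 70.23 - j21.34 V
  V2 = 8.46·(cos(90.0°) + j·sin(90.0°)) = 0 + j8.46 V
  V3 = 240·(cos(174.0°) + j·sin(174.0°)) = -238.7 + j25.09 V
  V4 = 33.3·(cos(60.0°) + j·sin(60.0°)) = 16.65 + j28.84 V
Step 2 — Sum components: V_total = -151.8 + j41.05 V.
Step 3 — Convert to polar: |V_total| = 157.3 V, ∠V_total = 164.9°.

V_total = 157.3∠164.9° V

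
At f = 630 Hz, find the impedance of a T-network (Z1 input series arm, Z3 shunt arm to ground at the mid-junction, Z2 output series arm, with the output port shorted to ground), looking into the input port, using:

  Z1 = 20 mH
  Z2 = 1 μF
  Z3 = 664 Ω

Step 1 — Angular frequency: ω = 2π·f = 2π·630 = 3958 rad/s.
Step 2 — Component impedances:
  Z1: Z = jωL = j·3958·0.02 = 0 + j79.17 Ω
  Z2: Z = 1/(jωC) = -j/(ω·C) = 0 - j252.6 Ω
  Z3: Z = R = 664 Ω
Step 3 — With the output port shorted to ground, the output series arm Z2 runs from the junction to ground; the shunt arm Z3 also runs from the junction to ground. They appear in parallel: Z3 || Z2 = 83.96 - j220.7 Ω.
Step 4 — Series with input arm Z1: Z_in = Z1 + (Z3 || Z2) = 83.96 - j141.5 Ω = 164.5∠-59.3° Ω.

Z = 83.96 - j141.5 Ω = 164.5∠-59.3° Ω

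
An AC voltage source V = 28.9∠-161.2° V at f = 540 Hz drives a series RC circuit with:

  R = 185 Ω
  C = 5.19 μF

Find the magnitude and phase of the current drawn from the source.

Step 1 — Angular frequency: ω = 2π·f = 2π·540 = 3393 rad/s.
Step 2 — Component impedances:
  R: Z = R = 185 Ω
  C: Z = 1/(jωC) = -j/(ω·C) = 0 - j56.79 Ω
Step 3 — Series combination: Z_total = R + C = 185 - j56.79 Ω = 193.5∠-17.1° Ω.
Step 4 — Source phasor: V = 28.9∠-161.2° V = -27.36 - j9.313 V.
Step 5 — Ohm's law: I = V / Z_total = (-27.36 - j9.313) / (185 - j56.79) = -0.121 - j0.08749 A.
Step 6 — Convert to polar: |I| = 0.1493 A, ∠I = -144.1°.

I = 0.1493∠-144.1° A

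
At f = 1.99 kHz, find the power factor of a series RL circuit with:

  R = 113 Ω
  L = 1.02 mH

Step 1 — Angular frequency: ω = 2π·f = 2π·1990 = 1.25e+04 rad/s.
Step 2 — Component impedances:
  R: Z = R = 113 Ω
  L: Z = jωL = j·1.25e+04·0.00102 = 0 + j12.75 Ω
Step 3 — Series combination: Z_total = R + L = 113 + j12.75 Ω = 113.7∠6.4° Ω.
Step 4 — Power factor: PF = cos(φ) = Re(Z)/|Z| = 113/113.72 = 0.9937.
Step 5 — Type: Im(Z) = 12.75 ⇒ lagging (phase φ = 6.4°).

PF = 0.9937 (lagging, φ = 6.4°)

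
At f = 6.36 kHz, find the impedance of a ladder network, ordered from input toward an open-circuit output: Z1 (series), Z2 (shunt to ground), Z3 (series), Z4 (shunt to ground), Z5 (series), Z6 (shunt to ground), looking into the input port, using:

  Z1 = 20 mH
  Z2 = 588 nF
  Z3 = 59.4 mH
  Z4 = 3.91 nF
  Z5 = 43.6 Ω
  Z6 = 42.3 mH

Step 1 — Angular frequency: ω = 2π·f = 2π·6360 = 3.996e+04 rad/s.
Step 2 — Component impedances:
  Z1: Z = jωL = j·3.996e+04·0.02 = 0 + j799.2 Ω
  Z2: Z = 1/(jωC) = -j/(ω·C) = 0 - j42.56 Ω
  Z3: Z = jωL = j·3.996e+04·0.0594 = 0 + j2374 Ω
  Z4: Z = 1/(jωC) = -j/(ω·C) = 0 - j6400 Ω
  Z5: Z = R = 43.6 Ω
  Z6: Z = jωL = j·3.996e+04·0.0423 = 0 + j1690 Ω
Step 3 — Ladder network (open output): work backward from the far end, alternating series and parallel combinations. Z_in = 0.006808 + j756.3 Ω = 756.3∠90.0° Ω.

Z = 0.006808 + j756.3 Ω = 756.3∠90.0° Ω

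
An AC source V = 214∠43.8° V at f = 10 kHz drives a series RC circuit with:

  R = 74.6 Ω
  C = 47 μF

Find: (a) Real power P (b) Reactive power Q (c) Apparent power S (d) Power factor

Step 1 — Angular frequency: ω = 2π·f = 2π·1e+04 = 6.283e+04 rad/s.
Step 2 — Component impedances:
  R: Z = R = 74.6 Ω
  C: Z = 1/(jωC) = -j/(ω·C) = 0 - j0.3386 Ω
Step 3 — Series combination: Z_total = R + C = 74.6 - j0.3386 Ω = 74.6∠-0.3° Ω.
Step 4 — Source phasor: V = 214∠43.8° V = 154.5 + j148.1 V.
Step 5 — Current: I = V / Z = 2.061 + j1.995 A = 2.869∠44.1° A.
Step 6 — Complex power: S = V·I* = 613.9 - j2.787 VA.
Step 7 — Real power: P = Re(S) = 613.9 W.
Step 8 — Reactive power: Q = Im(S) = -2.787 VAR.
Step 9 — Apparent power: |S| = 613.9 VA.
Step 10 — Power factor: PF = P/|S| = 1 (leading).

(a) P = 613.9 W  (b) Q = -2.787 VAR  (c) S = 613.9 VA  (d) PF = 1 (leading)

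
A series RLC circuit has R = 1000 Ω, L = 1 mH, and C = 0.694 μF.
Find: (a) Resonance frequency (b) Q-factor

Step 1 — Resonance condition Im(Z)=0 gives ω₀ = 1/√(LC).
Step 2 — ω₀ = 1/√(0.001·6.94e-07) = 3.796e+04 rad/s.
Step 3 — f₀ = ω₀/(2π) = 6041 Hz.
Step 4 — Series Q: Q = ω₀L/R = 3.796e+04·0.001/1000 = 0.03796.

(a) f₀ = 6041 Hz  (b) Q = 0.03796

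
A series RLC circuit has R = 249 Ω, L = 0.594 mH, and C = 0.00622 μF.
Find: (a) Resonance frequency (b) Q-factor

Step 1 — Resonance condition Im(Z)=0 gives ω₀ = 1/√(LC).
Step 2 — ω₀ = 1/√(0.000594·6.22e-09) = 5.202e+05 rad/s.
Step 3 — f₀ = ω₀/(2π) = 8.28e+04 Hz.
Step 4 — Series Q: Q = ω₀L/R = 5.202e+05·0.000594/249 = 1.241.

(a) f₀ = 8.28e+04 Hz  (b) Q = 1.241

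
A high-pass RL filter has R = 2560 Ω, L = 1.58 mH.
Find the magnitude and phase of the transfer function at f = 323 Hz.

Step 1 — Angular frequency: ω = 2π·323 = 2029 rad/s.
Step 2 — Transfer function: H(jω) = jωL/(R + jωL).
Step 3 — Numerator jωL = j·3.207; denominator R + jωL = 2560 + j3.207.
Step 4 — H = 1.569e-06 + j0.001253.
Step 5 — Magnitude: |H| = 0.001253 (-58.0 dB); phase: φ = 89.9°.

|H| = 0.001253 (-58.0 dB), φ = 89.9°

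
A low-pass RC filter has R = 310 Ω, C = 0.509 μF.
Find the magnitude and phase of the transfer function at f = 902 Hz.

Step 1 — Angular frequency: ω = 2π·902 = 5667 rad/s.
Step 2 — Transfer function: H(jω) = 1/(1 + jωRC).
Step 3 — Denominator: 1 + jωRC = 1 + j·5667·310·5.09e-07 = 1 + j0.8943.
Step 4 — H = 0.5556 - j0.4969.
Step 5 — Magnitude: |H| = 0.7454 (-2.6 dB); phase: φ = -41.8°.

|H| = 0.7454 (-2.6 dB), φ = -41.8°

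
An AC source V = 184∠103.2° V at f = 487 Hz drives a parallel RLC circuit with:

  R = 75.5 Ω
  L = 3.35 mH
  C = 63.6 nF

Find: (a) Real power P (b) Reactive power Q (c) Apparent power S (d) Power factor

Step 1 — Angular frequency: ω = 2π·f = 2π·487 = 3060 rad/s.
Step 2 — Component impedances:
  R: Z = R = 75.5 Ω
  L: Z = jωL = j·3060·0.00335 = 0 + j10.25 Ω
  C: Z = 1/(jωC) = -j/(ω·C) = 0 - j5138 Ω
Step 3 — Parallel combination: 1/Z_total = 1/R + 1/L + 1/C; Z_total = 1.372 + j10.08 Ω = 10.18∠82.3° Ω.
Step 4 — Source phasor: V = 184∠103.2° V = -42.02 + j179.1 V.
Step 5 — Current: I = V / Z = 16.88 + j6.463 A = 18.08∠20.9° A.
Step 6 — Complex power: S = V·I* = 448.4 + j3296 VA.
Step 7 — Real power: P = Re(S) = 448.4 W.
Step 8 — Reactive power: Q = Im(S) = 3296 VAR.
Step 9 — Apparent power: |S| = 3327 VA.
Step 10 — Power factor: PF = P/|S| = 0.1348 (lagging).

(a) P = 448.4 W  (b) Q = 3296 VAR  (c) S = 3327 VA  (d) PF = 0.1348 (lagging)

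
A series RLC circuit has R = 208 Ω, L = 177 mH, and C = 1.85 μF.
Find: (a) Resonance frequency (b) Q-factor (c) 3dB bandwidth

Step 1 — Resonance: ω₀ = 1/√(LC) = 1/√(0.177·1.85e-06) = 1748 rad/s.
Step 2 — f₀ = ω₀/(2π) = 278.1 Hz.
Step 3 — Series Q: Q = ω₀L/R = 1748·0.177/208 = 1.487.
Step 4 — Bandwidth: Δω = ω₀/Q = 1175 rad/s; BW = Δω/(2π) = 187 Hz.

(a) f₀ = 278.1 Hz  (b) Q = 1.487  (c) BW = 187 Hz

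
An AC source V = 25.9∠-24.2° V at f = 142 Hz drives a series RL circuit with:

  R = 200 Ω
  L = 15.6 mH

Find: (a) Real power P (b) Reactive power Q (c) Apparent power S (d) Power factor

Step 1 — Angular frequency: ω = 2π·f = 2π·142 = 892.2 rad/s.
Step 2 — Component impedances:
  R: Z = R = 200 Ω
  L: Z = jωL = j·892.2·0.0156 = 0 + j13.92 Ω
Step 3 — Series combination: Z_total = R + L = 200 + j13.92 Ω = 200.5∠4.0° Ω.
Step 4 — Source phasor: V = 25.9∠-24.2° V = 23.62 - j10.62 V.
Step 5 — Current: I = V / Z = 0.1139 - j0.06101 A = 0.1292∠-28.2° A.
Step 6 — Complex power: S = V·I* = 3.338 + j0.2323 VA.
Step 7 — Real power: P = Re(S) = 3.338 W.
Step 8 — Reactive power: Q = Im(S) = 0.2323 VAR.
Step 9 — Apparent power: |S| = 3.346 VA.
Step 10 — Power factor: PF = P/|S| = 0.9976 (lagging).

(a) P = 3.338 W  (b) Q = 0.2323 VAR  (c) S = 3.346 VA  (d) PF = 0.9976 (lagging)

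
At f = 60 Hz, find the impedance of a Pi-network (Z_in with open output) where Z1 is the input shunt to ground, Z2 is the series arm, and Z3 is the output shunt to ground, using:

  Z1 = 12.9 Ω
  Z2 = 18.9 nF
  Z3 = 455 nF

Step 1 — Angular frequency: ω = 2π·f = 2π·60 = 377 rad/s.
Step 2 — Component impedances:
  Z1: Z = R = 12.9 Ω
  Z2: Z = 1/(jωC) = -j/(ω·C) = 0 - j1.403e+05 Ω
  Z3: Z = 1/(jωC) = -j/(ω·C) = 0 - j5830 Ω
Step 3 — With open output, the series arm Z2 and the output shunt Z3 appear in series to ground: Z2 + Z3 = 0 - j1.462e+05 Ω.
Step 4 — Parallel with input shunt Z1: Z_in = Z1 || (Z2 + Z3) = 12.9 - j0.001138 Ω = 12.9∠-0.0° Ω.

Z = 12.9 - j0.001138 Ω = 12.9∠-0.0° Ω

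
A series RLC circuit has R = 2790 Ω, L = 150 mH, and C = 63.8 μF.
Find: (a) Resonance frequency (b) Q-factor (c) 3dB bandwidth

Step 1 — Resonance: ω₀ = 1/√(LC) = 1/√(0.15·6.38e-05) = 323.3 rad/s.
Step 2 — f₀ = ω₀/(2π) = 51.45 Hz.
Step 3 — Series Q: Q = ω₀L/R = 323.3·0.15/2790 = 0.01738.
Step 4 — Bandwidth: Δω = ω₀/Q = 1.86e+04 rad/s; BW = Δω/(2π) = 2960 Hz.

(a) f₀ = 51.45 Hz  (b) Q = 0.01738  (c) BW = 2960 Hz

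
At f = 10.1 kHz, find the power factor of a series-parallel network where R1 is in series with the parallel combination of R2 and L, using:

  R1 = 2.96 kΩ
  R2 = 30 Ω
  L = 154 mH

Step 1 — Angular frequency: ω = 2π·f = 2π·1.01e+04 = 6.346e+04 rad/s.
Step 2 — Component impedances:
  R1: Z = R = 2960 Ω
  R2: Z = R = 30 Ω
  L: Z = jωL = j·6.346e+04·0.154 = 0 + j9773 Ω
Step 3 — Parallel branch: R2 || L = 1/(1/R2 + 1/L) = 30 + j0.09209 Ω.
Step 4 — Series with R1: Z_total = R1 + (R2 || L) = 2990 + j0.09209 Ω = 2990∠0.0° Ω.
Step 5 — Power factor: PF = cos(φ) = Re(Z)/|Z| = 2990/2990 = 1.
Step 6 — Type: Im(Z) = 0.09209 ⇒ lagging (phase φ = 0.0°).

PF = 1 (lagging, φ = 0.0°)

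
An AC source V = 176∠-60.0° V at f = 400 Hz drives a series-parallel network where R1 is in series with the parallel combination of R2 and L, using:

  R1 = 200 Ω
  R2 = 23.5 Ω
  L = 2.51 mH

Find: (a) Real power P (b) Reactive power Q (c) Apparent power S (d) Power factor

Step 1 — Angular frequency: ω = 2π·f = 2π·400 = 2513 rad/s.
Step 2 — Component impedances:
  R1: Z = R = 200 Ω
  R2: Z = R = 23.5 Ω
  L: Z = jωL = j·2513·0.00251 = 0 + j6.308 Ω
Step 3 — Parallel branch: R2 || L = 1/(1/R2 + 1/L) = 1.58 + j5.884 Ω.
Step 4 — Series with R1: Z_total = R1 + (R2 || L) = 201.6 + j5.884 Ω = 201.7∠1.7° Ω.
Step 5 — Source phasor: V = 176∠-60.0° V = 88 - j152.4 V.
Step 6 — Current: I = V / Z = 0.4141 - j0.7682 A = 0.8727∠-61.7° A.
Step 7 — Complex power: S = V·I* = 153.5 + j4.482 VA.
Step 8 — Real power: P = Re(S) = 153.5 W.
Step 9 — Reactive power: Q = Im(S) = 4.482 VAR.
Step 10 — Apparent power: |S| = 153.6 VA.
Step 11 — Power factor: PF = P/|S| = 0.9996 (lagging).

(a) P = 153.5 W  (b) Q = 4.482 VAR  (c) S = 153.6 VA  (d) PF = 0.9996 (lagging)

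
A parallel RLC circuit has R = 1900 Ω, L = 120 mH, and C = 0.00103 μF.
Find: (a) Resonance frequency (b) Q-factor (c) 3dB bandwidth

Step 1 — Resonance: ω₀ = 1/√(LC) = 1/√(0.12·1.03e-09) = 8.995e+04 rad/s.
Step 2 — f₀ = ω₀/(2π) = 1.432e+04 Hz.
Step 3 — Parallel Q: Q = R/(ω₀L) = 1900/(8.995e+04·0.12) = 0.176.
Step 4 — Bandwidth: Δω = ω₀/Q = 5.11e+05 rad/s; BW = Δω/(2π) = 8.133e+04 Hz.

(a) f₀ = 1.432e+04 Hz  (b) Q = 0.176  (c) BW = 8.133e+04 Hz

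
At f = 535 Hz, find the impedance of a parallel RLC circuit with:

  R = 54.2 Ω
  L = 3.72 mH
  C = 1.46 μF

Step 1 — Angular frequency: ω = 2π·f = 2π·535 = 3362 rad/s.
Step 2 — Component impedances:
  R: Z = R = 54.2 Ω
  L: Z = jωL = j·3362·0.00372 = 0 + j12.5 Ω
  C: Z = 1/(jωC) = -j/(ω·C) = 0 - j203.8 Ω
Step 3 — Parallel combination: 1/Z_total = 1/R + 1/L + 1/C; Z_total = 3.088 + j12.56 Ω = 12.94∠76.2° Ω.

Z = 3.088 + j12.56 Ω = 12.94∠76.2° Ω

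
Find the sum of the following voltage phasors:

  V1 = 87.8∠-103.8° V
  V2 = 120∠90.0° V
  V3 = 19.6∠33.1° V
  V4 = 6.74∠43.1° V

Step 1 — Convert each phasor to rectangular form:
  V1 = 87.8·(cos(-103.8°) + j·sin(-103.8°)) = -20.94 - j85.27 V
  V2 = 120·(cos(90.0°) + j·sin(90.0°)) = 0 + j120 V
  V3 = 19.6·(cos(33.1°) + j·sin(33.1°)) = 16.42 + j10.7 V
  V4 = 6.74·(cos(43.1°) + j·sin(43.1°)) = 4.921 + j4.605 V
Step 2 — Sum components: V_total = 0.3973 + j50.04 V.
Step 3 — Convert to polar: |V_total| = 50.04 V, ∠V_total = 89.5°.

V_total = 50.04∠89.5° V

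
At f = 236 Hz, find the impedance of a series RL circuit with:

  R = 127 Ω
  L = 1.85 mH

Step 1 — Angular frequency: ω = 2π·f = 2π·236 = 1483 rad/s.
Step 2 — Component impedances:
  R: Z = R = 127 Ω
  L: Z = jωL = j·1483·0.00185 = 0 + j2.743 Ω
Step 3 — Series combination: Z_total = R + L = 127 + j2.743 Ω = 127∠1.2° Ω.

Z = 127 + j2.743 Ω = 127∠1.2° Ω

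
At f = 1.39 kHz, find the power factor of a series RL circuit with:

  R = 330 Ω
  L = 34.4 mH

Step 1 — Angular frequency: ω = 2π·f = 2π·1390 = 8734 rad/s.
Step 2 — Component impedances:
  R: Z = R = 330 Ω
  L: Z = jωL = j·8734·0.0344 = 0 + j300.4 Ω
Step 3 — Series combination: Z_total = R + L = 330 + j300.4 Ω = 446.3∠42.3° Ω.
Step 4 — Power factor: PF = cos(φ) = Re(Z)/|Z| = 330/446.276 = 0.7395.
Step 5 — Type: Im(Z) = 300.4 ⇒ lagging (phase φ = 42.3°).

PF = 0.7395 (lagging, φ = 42.3°)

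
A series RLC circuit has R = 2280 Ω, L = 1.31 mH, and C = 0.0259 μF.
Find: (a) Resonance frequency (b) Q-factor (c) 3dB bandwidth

Step 1 — Resonance condition Im(Z)=0 gives ω₀ = 1/√(LC).
Step 2 — ω₀ = 1/√(0.00131·2.59e-08) = 1.717e+05 rad/s.
Step 3 — f₀ = ω₀/(2π) = 2.732e+04 Hz.
Step 4 — Series Q: Q = ω₀L/R = 1.717e+05·0.00131/2280 = 0.09864.
Step 5 — 3dB bandwidth: Δω = ω₀/Q = 1.74e+06 rad/s; BW = Δω/(2π) = 2.77e+05 Hz.

(a) f₀ = 2.732e+04 Hz  (b) Q = 0.09864  (c) BW = 2.77e+05 Hz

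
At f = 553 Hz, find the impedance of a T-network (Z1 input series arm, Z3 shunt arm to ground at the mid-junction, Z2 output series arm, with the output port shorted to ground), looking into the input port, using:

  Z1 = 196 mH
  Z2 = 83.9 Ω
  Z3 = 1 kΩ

Step 1 — Angular frequency: ω = 2π·f = 2π·553 = 3475 rad/s.
Step 2 — Component impedances:
  Z1: Z = jωL = j·3475·0.196 = 0 + j681 Ω
  Z2: Z = R = 83.9 Ω
  Z3: Z = R = 1000 Ω
Step 3 — With the output port shorted to ground, the output series arm Z2 runs from the junction to ground; the shunt arm Z3 also runs from the junction to ground. They appear in parallel: Z3 || Z2 = 77.41 Ω.
Step 4 — Series with input arm Z1: Z_in = Z1 + (Z3 || Z2) = 77.41 + j681 Ω = 685.4∠83.5° Ω.

Z = 77.41 + j681 Ω = 685.4∠83.5° Ω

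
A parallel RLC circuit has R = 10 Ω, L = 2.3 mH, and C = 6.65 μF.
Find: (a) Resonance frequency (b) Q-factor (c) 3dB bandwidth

Step 1 — Resonance: ω₀ = 1/√(LC) = 1/√(0.0023·6.65e-06) = 8086 rad/s.
Step 2 — f₀ = ω₀/(2π) = 1287 Hz.
Step 3 — Parallel Q: Q = R/(ω₀L) = 10/(8086·0.0023) = 0.5377.
Step 4 — Bandwidth: Δω = ω₀/Q = 1.504e+04 rad/s; BW = Δω/(2π) = 2393 Hz.

(a) f₀ = 1287 Hz  (b) Q = 0.5377  (c) BW = 2393 Hz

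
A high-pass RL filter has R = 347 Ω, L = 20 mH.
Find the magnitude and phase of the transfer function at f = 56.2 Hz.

Step 1 — Angular frequency: ω = 2π·56.2 = 353.1 rad/s.
Step 2 — Transfer function: H(jω) = jωL/(R + jωL).
Step 3 — Numerator jωL = j·7.062; denominator R + jωL = 347 + j7.062.
Step 4 — H = 0.0004141 + j0.02034.
Step 5 — Magnitude: |H| = 0.02035 (-33.8 dB); phase: φ = 88.8°.

|H| = 0.02035 (-33.8 dB), φ = 88.8°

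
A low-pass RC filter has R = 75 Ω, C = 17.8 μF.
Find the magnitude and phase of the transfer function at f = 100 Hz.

Step 1 — Angular frequency: ω = 2π·100 = 628.3 rad/s.
Step 2 — Transfer function: H(jω) = 1/(1 + jωRC).
Step 3 — Denominator: 1 + jωRC = 1 + j·628.3·75·1.78e-05 = 1 + j0.8388.
Step 4 — H = 0.587 - j0.4924.
Step 5 — Magnitude: |H| = 0.7662 (-2.3 dB); phase: φ = -40.0°.

|H| = 0.7662 (-2.3 dB), φ = -40.0°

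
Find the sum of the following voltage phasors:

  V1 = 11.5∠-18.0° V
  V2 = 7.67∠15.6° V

Step 1 — Convert each phasor to rectangular form:
  V1 = 11.5·(cos(-18.0°) + j·sin(-18.0°)) = 10.94 - j3.554 V
  V2 = 7.67·(cos(15.6°) + j·sin(15.6°)) = 7.387 + j2.063 V
Step 2 — Sum components: V_total = 18.32 - j1.491 V.
Step 3 — Convert to polar: |V_total| = 18.39 V, ∠V_total = -4.7°.

V_total = 18.39∠-4.7° V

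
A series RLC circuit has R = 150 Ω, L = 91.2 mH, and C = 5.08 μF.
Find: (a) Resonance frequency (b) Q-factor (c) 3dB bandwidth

Step 1 — Resonance condition Im(Z)=0 gives ω₀ = 1/√(LC).
Step 2 — ω₀ = 1/√(0.0912·5.08e-06) = 1469 rad/s.
Step 3 — f₀ = ω₀/(2π) = 233.8 Hz.
Step 4 — Series Q: Q = ω₀L/R = 1469·0.0912/150 = 0.8933.
Step 5 — 3dB bandwidth: Δω = ω₀/Q = 1645 rad/s; BW = Δω/(2π) = 261.8 Hz.

(a) f₀ = 233.8 Hz  (b) Q = 0.8933  (c) BW = 261.8 Hz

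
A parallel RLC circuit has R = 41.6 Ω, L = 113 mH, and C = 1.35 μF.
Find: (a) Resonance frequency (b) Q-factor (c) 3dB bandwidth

Step 1 — Resonance: ω₀ = 1/√(LC) = 1/√(0.113·1.35e-06) = 2560 rad/s.
Step 2 — f₀ = ω₀/(2π) = 407.5 Hz.
Step 3 — Parallel Q: Q = R/(ω₀L) = 41.6/(2560·0.113) = 0.1438.
Step 4 — Bandwidth: Δω = ω₀/Q = 1.781e+04 rad/s; BW = Δω/(2π) = 2834 Hz.

(a) f₀ = 407.5 Hz  (b) Q = 0.1438  (c) BW = 2834 Hz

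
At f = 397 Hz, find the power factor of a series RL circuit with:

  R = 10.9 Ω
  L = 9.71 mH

Step 1 — Angular frequency: ω = 2π·f = 2π·397 = 2494 rad/s.
Step 2 — Component impedances:
  R: Z = R = 10.9 Ω
  L: Z = jωL = j·2494·0.00971 = 0 + j24.22 Ω
Step 3 — Series combination: Z_total = R + L = 10.9 + j24.22 Ω = 26.56∠65.8° Ω.
Step 4 — Power factor: PF = cos(φ) = Re(Z)/|Z| = 10.9/26.56 = 0.4104.
Step 5 — Type: Im(Z) = 24.22 ⇒ lagging (phase φ = 65.8°).

PF = 0.4104 (lagging, φ = 65.8°)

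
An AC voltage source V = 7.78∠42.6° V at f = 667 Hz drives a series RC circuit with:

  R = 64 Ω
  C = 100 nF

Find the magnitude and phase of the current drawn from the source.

Step 1 — Angular frequency: ω = 2π·f = 2π·667 = 4191 rad/s.
Step 2 — Component impedances:
  R: Z = R = 64 Ω
  C: Z = 1/(jωC) = -j/(ω·C) = 0 - j2386 Ω
Step 3 — Series combination: Z_total = R + C = 64 - j2386 Ω = 2387∠-88.5° Ω.
Step 4 — Source phasor: V = 7.78∠42.6° V = 5.727 + j5.266 V.
Step 5 — Ohm's law: I = V / Z_total = (5.727 + j5.266) / (64 - j2386) = -0.002141 + j0.002457 A.
Step 6 — Convert to polar: |I| = 0.003259 A, ∠I = 131.1°.

I = 0.003259∠131.1° A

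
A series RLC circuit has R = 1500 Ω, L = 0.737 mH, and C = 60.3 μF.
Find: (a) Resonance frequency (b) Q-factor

Step 1 — Resonance condition Im(Z)=0 gives ω₀ = 1/√(LC).
Step 2 — ω₀ = 1/√(0.000737·6.03e-05) = 4744 rad/s.
Step 3 — f₀ = ω₀/(2π) = 755 Hz.
Step 4 — Series Q: Q = ω₀L/R = 4744·0.000737/1500 = 0.002331.

(a) f₀ = 755 Hz  (b) Q = 0.002331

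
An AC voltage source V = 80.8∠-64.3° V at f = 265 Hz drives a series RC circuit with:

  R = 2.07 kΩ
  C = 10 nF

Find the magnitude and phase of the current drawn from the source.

Step 1 — Angular frequency: ω = 2π·f = 2π·265 = 1665 rad/s.
Step 2 — Component impedances:
  R: Z = R = 2070 Ω
  C: Z = 1/(jωC) = -j/(ω·C) = 0 - j6.006e+04 Ω
Step 3 — Series combination: Z_total = R + C = 2070 - j6.006e+04 Ω = 6.009e+04∠-88.0° Ω.
Step 4 — Source phasor: V = 80.8∠-64.3° V = 35.04 - j72.81 V.
Step 5 — Ohm's law: I = V / Z_total = (35.04 - j72.81) / (2070 - j6.006e+04) = 0.001231 + j0.000541 A.
Step 6 — Convert to polar: |I| = 0.001345 A, ∠I = 23.7°.

I = 0.001345∠23.7° A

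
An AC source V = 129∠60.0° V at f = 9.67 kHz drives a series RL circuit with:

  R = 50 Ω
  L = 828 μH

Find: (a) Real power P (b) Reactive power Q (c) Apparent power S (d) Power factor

Step 1 — Angular frequency: ω = 2π·f = 2π·9670 = 6.076e+04 rad/s.
Step 2 — Component impedances:
  R: Z = R = 50 Ω
  L: Z = jωL = j·6.076e+04·0.000828 = 0 + j50.31 Ω
Step 3 — Series combination: Z_total = R + L = 50 + j50.31 Ω = 70.93∠45.2° Ω.
Step 4 — Source phasor: V = 129∠60.0° V = 64.5 + j111.7 V.
Step 5 — Current: I = V / Z = 1.758 + j0.4653 A = 1.819∠14.8° A.
Step 6 — Complex power: S = V·I* = 165.4 + j166.4 VA.
Step 7 — Real power: P = Re(S) = 165.4 W.
Step 8 — Reactive power: Q = Im(S) = 166.4 VAR.
Step 9 — Apparent power: |S| = 234.6 VA.
Step 10 — Power factor: PF = P/|S| = 0.7049 (lagging).

(a) P = 165.4 W  (b) Q = 166.4 VAR  (c) S = 234.6 VA  (d) PF = 0.7049 (lagging)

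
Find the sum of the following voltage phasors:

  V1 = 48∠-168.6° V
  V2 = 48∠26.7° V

Step 1 — Convert each phasor to rectangular form:
  V1 = 48·(cos(-168.6°) + j·sin(-168.6°)) = -47.05 - j9.488 V
  V2 = 48·(cos(26.7°) + j·sin(26.7°)) = 42.88 + j21.57 V
Step 2 — Sum components: V_total = -4.171 + j12.08 V.
Step 3 — Convert to polar: |V_total| = 12.78 V, ∠V_total = 109.0°.

V_total = 12.78∠109.0° V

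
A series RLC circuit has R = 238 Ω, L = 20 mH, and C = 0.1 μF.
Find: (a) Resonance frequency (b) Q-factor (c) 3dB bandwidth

Step 1 — Resonance: ω₀ = 1/√(LC) = 1/√(0.02·1e-07) = 2.236e+04 rad/s.
Step 2 — f₀ = ω₀/(2π) = 3559 Hz.
Step 3 — Series Q: Q = ω₀L/R = 2.236e+04·0.02/238 = 1.879.
Step 4 — Bandwidth: Δω = ω₀/Q = 1.19e+04 rad/s; BW = Δω/(2π) = 1894 Hz.

(a) f₀ = 3559 Hz  (b) Q = 1.879  (c) BW = 1894 Hz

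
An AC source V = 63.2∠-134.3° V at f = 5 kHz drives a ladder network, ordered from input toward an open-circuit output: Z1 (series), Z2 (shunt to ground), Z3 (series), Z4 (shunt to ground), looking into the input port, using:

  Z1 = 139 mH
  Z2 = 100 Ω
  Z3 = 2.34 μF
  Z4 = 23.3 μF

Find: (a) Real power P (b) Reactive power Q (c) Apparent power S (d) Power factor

Step 1 — Angular frequency: ω = 2π·f = 2π·5000 = 3.142e+04 rad/s.
Step 2 — Component impedances:
  Z1: Z = jωL = j·3.142e+04·0.139 = 0 + j4367 Ω
  Z2: Z = R = 100 Ω
  Z3: Z = 1/(jωC) = -j/(ω·C) = 0 - j13.6 Ω
  Z4: Z = 1/(jωC) = -j/(ω·C) = 0 - j1.366 Ω
Step 3 — Ladder network (open output): work backward from the far end, alternating series and parallel combinations. Z_in = 2.192 + j4352 Ω = 4352∠90.0° Ω.
Step 4 — Source phasor: V = 63.2∠-134.3° V = -44.14 - j45.23 V.
Step 5 — Current: I = V / Z = -0.0104 + j0.01014 A = 0.01452∠135.7° A.
Step 6 — Complex power: S = V·I* = 0.0004622 + j0.9178 VA.
Step 7 — Real power: P = Re(S) = 0.0004622 W.
Step 8 — Reactive power: Q = Im(S) = 0.9178 VAR.
Step 9 — Apparent power: |S| = 0.9178 VA.
Step 10 — Power factor: PF = P/|S| = 0.0005036 (lagging).

(a) P = 0.0004622 W  (b) Q = 0.9178 VAR  (c) S = 0.9178 VA  (d) PF = 0.0005036 (lagging)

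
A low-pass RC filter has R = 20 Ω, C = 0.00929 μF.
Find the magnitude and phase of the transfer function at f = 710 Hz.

Step 1 — Angular frequency: ω = 2π·710 = 4461 rad/s.
Step 2 — Transfer function: H(jω) = 1/(1 + jωRC).
Step 3 — Denominator: 1 + jωRC = 1 + j·4461·20·9.29e-09 = 1 + j0.0008289.
Step 4 — H = 1 - j0.0008289.
Step 5 — Magnitude: |H| = 1 (-0.0 dB); phase: φ = -0.0°.

|H| = 1 (-0.0 dB), φ = -0.0°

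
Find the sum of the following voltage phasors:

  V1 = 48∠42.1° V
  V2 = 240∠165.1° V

Step 1 — Convert each phasor to rectangular form:
  V1 = 48·(cos(42.1°) + j·sin(42.1°)) = 35.61 + j32.18 V
  V2 = 240·(cos(165.1°) + j·sin(165.1°)) = -231.9 + j61.71 V
Step 2 — Sum components: V_total = -196.3 + j93.89 V.
Step 3 — Convert to polar: |V_total| = 217.6 V, ∠V_total = 154.4°.

V_total = 217.6∠154.4° V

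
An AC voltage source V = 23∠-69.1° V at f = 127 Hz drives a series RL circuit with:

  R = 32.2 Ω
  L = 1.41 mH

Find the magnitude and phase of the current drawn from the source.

Step 1 — Angular frequency: ω = 2π·f = 2π·127 = 798 rad/s.
Step 2 — Component impedances:
  R: Z = R = 32.2 Ω
  L: Z = jωL = j·798·0.00141 = 0 + j1.125 Ω
Step 3 — Series combination: Z_total = R + L = 32.2 + j1.125 Ω = 32.22∠2.0° Ω.
Step 4 — Source phasor: V = 23∠-69.1° V = 8.205 - j21.49 V.
Step 5 — Ohm's law: I = V / Z_total = (8.205 - j21.49) / (32.2 + j1.125) = 0.2312 - j0.6754 A.
Step 6 — Convert to polar: |I| = 0.7139 A, ∠I = -71.1°.

I = 0.7139∠-71.1° A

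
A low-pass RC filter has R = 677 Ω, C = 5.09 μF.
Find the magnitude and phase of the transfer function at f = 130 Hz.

Step 1 — Angular frequency: ω = 2π·130 = 816.8 rad/s.
Step 2 — Transfer function: H(jω) = 1/(1 + jωRC).
Step 3 — Denominator: 1 + jωRC = 1 + j·816.8·677·5.09e-06 = 1 + j2.815.
Step 4 — H = 0.1121 - j0.3155.
Step 5 — Magnitude: |H| = 0.3348 (-9.5 dB); phase: φ = -70.4°.

|H| = 0.3348 (-9.5 dB), φ = -70.4°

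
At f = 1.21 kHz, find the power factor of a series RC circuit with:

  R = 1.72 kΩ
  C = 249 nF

Step 1 — Angular frequency: ω = 2π·f = 2π·1210 = 7603 rad/s.
Step 2 — Component impedances:
  R: Z = R = 1720 Ω
  C: Z = 1/(jωC) = -j/(ω·C) = 0 - j528.2 Ω
Step 3 — Series combination: Z_total = R + C = 1720 - j528.2 Ω = 1799∠-17.1° Ω.
Step 4 — Power factor: PF = cos(φ) = Re(Z)/|Z| = 1720/1799.3 = 0.9559.
Step 5 — Type: Im(Z) = -528.2 ⇒ leading (phase φ = -17.1°).

PF = 0.9559 (leading, φ = -17.1°)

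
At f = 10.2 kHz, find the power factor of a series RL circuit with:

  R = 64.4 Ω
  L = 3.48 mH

Step 1 — Angular frequency: ω = 2π·f = 2π·1.02e+04 = 6.409e+04 rad/s.
Step 2 — Component impedances:
  R: Z = R = 64.4 Ω
  L: Z = jωL = j·6.409e+04·0.00348 = 0 + j223 Ω
Step 3 — Series combination: Z_total = R + L = 64.4 + j223 Ω = 232.1∠73.9° Ω.
Step 4 — Power factor: PF = cos(φ) = Re(Z)/|Z| = 64.4/232.14 = 0.2774.
Step 5 — Type: Im(Z) = 223 ⇒ lagging (phase φ = 73.9°).

PF = 0.2774 (lagging, φ = 73.9°)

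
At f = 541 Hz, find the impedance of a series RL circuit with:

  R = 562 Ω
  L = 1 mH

Step 1 — Angular frequency: ω = 2π·f = 2π·541 = 3399 rad/s.
Step 2 — Component impedances:
  R: Z = R = 562 Ω
  L: Z = jωL = j·3399·0.001 = 0 + j3.399 Ω
Step 3 — Series combination: Z_total = R + L = 562 + j3.399 Ω = 562∠0.3° Ω.

Z = 562 + j3.399 Ω = 562∠0.3° Ω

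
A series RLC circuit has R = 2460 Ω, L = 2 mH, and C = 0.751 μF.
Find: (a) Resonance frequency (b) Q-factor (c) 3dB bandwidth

Step 1 — Resonance: ω₀ = 1/√(LC) = 1/√(0.002·7.51e-07) = 2.58e+04 rad/s.
Step 2 — f₀ = ω₀/(2π) = 4107 Hz.
Step 3 — Series Q: Q = ω₀L/R = 2.58e+04·0.002/2460 = 0.02098.
Step 4 — Bandwidth: Δω = ω₀/Q = 1.23e+06 rad/s; BW = Δω/(2π) = 1.958e+05 Hz.

(a) f₀ = 4107 Hz  (b) Q = 0.02098  (c) BW = 1.958e+05 Hz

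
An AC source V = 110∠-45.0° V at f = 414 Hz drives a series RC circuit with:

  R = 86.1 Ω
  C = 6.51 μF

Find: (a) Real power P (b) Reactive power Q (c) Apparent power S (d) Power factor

Step 1 — Angular frequency: ω = 2π·f = 2π·414 = 2601 rad/s.
Step 2 — Component impedances:
  R: Z = R = 86.1 Ω
  C: Z = 1/(jωC) = -j/(ω·C) = 0 - j59.05 Ω
Step 3 — Series combination: Z_total = R + C = 86.1 - j59.05 Ω = 104.4∠-34.4° Ω.
Step 4 — Source phasor: V = 110∠-45.0° V = 77.78 - j77.78 V.
Step 5 — Current: I = V / Z = 1.036 - j0.193 A = 1.054∠-10.6° A.
Step 6 — Complex power: S = V·I* = 95.58 - j65.55 VA.
Step 7 — Real power: P = Re(S) = 95.58 W.
Step 8 — Reactive power: Q = Im(S) = -65.55 VAR.
Step 9 — Apparent power: |S| = 115.9 VA.
Step 10 — Power factor: PF = P/|S| = 0.8247 (leading).

(a) P = 95.58 W  (b) Q = -65.55 VAR  (c) S = 115.9 VA  (d) PF = 0.8247 (leading)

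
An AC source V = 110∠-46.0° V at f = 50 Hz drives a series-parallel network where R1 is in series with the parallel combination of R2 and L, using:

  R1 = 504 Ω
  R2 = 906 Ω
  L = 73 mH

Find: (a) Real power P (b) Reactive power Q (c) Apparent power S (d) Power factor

Step 1 — Angular frequency: ω = 2π·f = 2π·50 = 314.2 rad/s.
Step 2 — Component impedances:
  R1: Z = R = 504 Ω
  R2: Z = R = 906 Ω
  L: Z = jωL = j·314.2·0.073 = 0 + j22.93 Ω
Step 3 — Parallel branch: R2 || L = 1/(1/R2 + 1/L) = 0.5801 + j22.92 Ω.
Step 4 — Series with R1: Z_total = R1 + (R2 || L) = 504.6 + j22.92 Ω = 505.1∠2.6° Ω.
Step 5 — Source phasor: V = 110∠-46.0° V = 76.41 - j79.13 V.
Step 6 — Current: I = V / Z = 0.144 - j0.1634 A = 0.2178∠-48.6° A.
Step 7 — Complex power: S = V·I* = 23.93 + j1.087 VA.
Step 8 — Real power: P = Re(S) = 23.93 W.
Step 9 — Reactive power: Q = Im(S) = 1.087 VAR.
Step 10 — Apparent power: |S| = 23.96 VA.
Step 11 — Power factor: PF = P/|S| = 0.999 (lagging).

(a) P = 23.93 W  (b) Q = 1.087 VAR  (c) S = 23.96 VA  (d) PF = 0.999 (lagging)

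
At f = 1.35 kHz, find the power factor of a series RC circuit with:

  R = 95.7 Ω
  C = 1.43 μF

Step 1 — Angular frequency: ω = 2π·f = 2π·1350 = 8482 rad/s.
Step 2 — Component impedances:
  R: Z = R = 95.7 Ω
  C: Z = 1/(jωC) = -j/(ω·C) = 0 - j82.44 Ω
Step 3 — Series combination: Z_total = R + C = 95.7 - j82.44 Ω = 126.3∠-40.7° Ω.
Step 4 — Power factor: PF = cos(φ) = Re(Z)/|Z| = 95.7/126.314 = 0.7576.
Step 5 — Type: Im(Z) = -82.44 ⇒ leading (phase φ = -40.7°).

PF = 0.7576 (leading, φ = -40.7°)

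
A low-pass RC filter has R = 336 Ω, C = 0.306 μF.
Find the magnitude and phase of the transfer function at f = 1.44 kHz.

Step 1 — Angular frequency: ω = 2π·1440 = 9048 rad/s.
Step 2 — Transfer function: H(jω) = 1/(1 + jωRC).
Step 3 — Denominator: 1 + jωRC = 1 + j·9048·336·3.06e-07 = 1 + j0.9303.
Step 4 — H = 0.5361 - j0.4987.
Step 5 — Magnitude: |H| = 0.7322 (-2.7 dB); phase: φ = -42.9°.

|H| = 0.7322 (-2.7 dB), φ = -42.9°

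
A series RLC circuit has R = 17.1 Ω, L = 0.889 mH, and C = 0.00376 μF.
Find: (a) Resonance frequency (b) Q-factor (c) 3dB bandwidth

Step 1 — Resonance: ω₀ = 1/√(LC) = 1/√(0.000889·3.76e-09) = 5.47e+05 rad/s.
Step 2 — f₀ = ω₀/(2π) = 8.705e+04 Hz.
Step 3 — Series Q: Q = ω₀L/R = 5.47e+05·0.000889/17.1 = 28.44.
Step 4 — Bandwidth: Δω = ω₀/Q = 1.924e+04 rad/s; BW = Δω/(2π) = 3061 Hz.

(a) f₀ = 8.705e+04 Hz  (b) Q = 28.44  (c) BW = 3061 Hz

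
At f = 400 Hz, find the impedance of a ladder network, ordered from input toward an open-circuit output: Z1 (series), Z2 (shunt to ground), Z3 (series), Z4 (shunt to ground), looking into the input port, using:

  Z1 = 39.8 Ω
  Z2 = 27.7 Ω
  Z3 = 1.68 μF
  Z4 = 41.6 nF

Step 1 — Angular frequency: ω = 2π·f = 2π·400 = 2513 rad/s.
Step 2 — Component impedances:
  Z1: Z = R = 39.8 Ω
  Z2: Z = R = 27.7 Ω
  Z3: Z = 1/(jωC) = -j/(ω·C) = 0 - j236.8 Ω
  Z4: Z = 1/(jωC) = -j/(ω·C) = 0 - j9565 Ω
Step 3 — Ladder network (open output): work backward from the far end, alternating series and parallel combinations. Z_in = 67.5 - j0.07828 Ω = 67.5∠-0.1° Ω.

Z = 67.5 - j0.07828 Ω = 67.5∠-0.1° Ω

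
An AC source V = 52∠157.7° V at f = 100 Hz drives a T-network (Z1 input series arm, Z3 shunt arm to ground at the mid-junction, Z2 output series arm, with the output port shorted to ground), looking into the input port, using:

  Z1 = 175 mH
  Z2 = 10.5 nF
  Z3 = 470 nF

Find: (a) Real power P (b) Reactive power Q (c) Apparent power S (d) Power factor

Step 1 — Angular frequency: ω = 2π·f = 2π·100 = 628.3 rad/s.
Step 2 — Component impedances:
  Z1: Z = jωL = j·628.3·0.175 = 0 + j110 Ω
  Z2: Z = 1/(jωC) = -j/(ω·C) = 0 - j1.516e+05 Ω
  Z3: Z = 1/(jωC) = -j/(ω·C) = 0 - j3386 Ω
Step 3 — With the output port shorted to ground, the output series arm Z2 runs from the junction to ground; the shunt arm Z3 also runs from the junction to ground. They appear in parallel: Z3 || Z2 = 0 - j3312 Ω.
Step 4 — Series with input arm Z1: Z_in = Z1 + (Z3 || Z2) = 0 - j3202 Ω = 3202∠-90.0° Ω.
Step 5 — Source phasor: V = 52∠157.7° V = -48.11 + j19.73 V.
Step 6 — Current: I = V / Z = -0.006162 - j0.01502 A = 0.01624∠-112.3° A.
Step 7 — Complex power: S = V·I* = 0 - j0.8444 VA.
Step 8 — Real power: P = Re(S) = 0 W.
Step 9 — Reactive power: Q = Im(S) = -0.8444 VAR.
Step 10 — Apparent power: |S| = 0.8444 VA.
Step 11 — Power factor: PF = P/|S| = 0 (leading).

(a) P = 0 W  (b) Q = -0.8444 VAR  (c) S = 0.8444 VA  (d) PF = 0 (leading)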